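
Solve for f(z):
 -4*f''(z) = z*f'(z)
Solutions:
 f(z) = C1 + C2*erf(sqrt(2)*z/4)


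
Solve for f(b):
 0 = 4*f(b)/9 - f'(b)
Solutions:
 f(b) = C1*exp(4*b/9)


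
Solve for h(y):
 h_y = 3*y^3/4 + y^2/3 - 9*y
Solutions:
 h(y) = C1 + 3*y^4/16 + y^3/9 - 9*y^2/2


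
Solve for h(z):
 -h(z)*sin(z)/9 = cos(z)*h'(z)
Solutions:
 h(z) = C1*cos(z)^(1/9)


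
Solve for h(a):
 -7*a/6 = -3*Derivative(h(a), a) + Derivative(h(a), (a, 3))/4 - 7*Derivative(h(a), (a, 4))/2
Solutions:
 h(a) = C1 + C2*exp(a*((1260*sqrt(635) + 31751)^(-1/3) + 2 + (1260*sqrt(635) + 31751)^(1/3))/84)*sin(sqrt(3)*a*(-(1260*sqrt(635) + 31751)^(1/3) + (1260*sqrt(635) + 31751)^(-1/3))/84) + C3*exp(a*((1260*sqrt(635) + 31751)^(-1/3) + 2 + (1260*sqrt(635) + 31751)^(1/3))/84)*cos(sqrt(3)*a*(-(1260*sqrt(635) + 31751)^(1/3) + (1260*sqrt(635) + 31751)^(-1/3))/84) + C4*exp(a*(-(1260*sqrt(635) + 31751)^(1/3) - 1/(1260*sqrt(635) + 31751)^(1/3) + 1)/42) + 7*a^2/36


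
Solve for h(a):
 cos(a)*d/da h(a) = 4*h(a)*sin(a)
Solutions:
 h(a) = C1/cos(a)^4


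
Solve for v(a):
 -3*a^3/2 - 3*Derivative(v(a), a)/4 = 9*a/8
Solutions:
 v(a) = C1 - a^4/2 - 3*a^2/4


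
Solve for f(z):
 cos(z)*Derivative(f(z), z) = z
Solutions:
 f(z) = C1 + Integral(z/cos(z), z)


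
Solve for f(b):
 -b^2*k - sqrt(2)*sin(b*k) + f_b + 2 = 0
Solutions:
 f(b) = C1 + b^3*k/3 - 2*b - sqrt(2)*cos(b*k)/k


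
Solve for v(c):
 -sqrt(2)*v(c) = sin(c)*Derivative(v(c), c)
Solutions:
 v(c) = C1*(cos(c) + 1)^(sqrt(2)/2)/(cos(c) - 1)^(sqrt(2)/2)


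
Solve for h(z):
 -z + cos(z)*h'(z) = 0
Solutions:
 h(z) = C1 + Integral(z/cos(z), z)


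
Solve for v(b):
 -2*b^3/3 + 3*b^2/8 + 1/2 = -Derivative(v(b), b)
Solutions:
 v(b) = C1 + b^4/6 - b^3/8 - b/2


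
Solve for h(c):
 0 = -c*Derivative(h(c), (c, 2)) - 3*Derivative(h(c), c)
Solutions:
 h(c) = C1 + C2/c^2


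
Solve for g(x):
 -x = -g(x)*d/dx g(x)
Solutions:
 g(x) = -sqrt(C1 + x^2)
 g(x) = sqrt(C1 + x^2)


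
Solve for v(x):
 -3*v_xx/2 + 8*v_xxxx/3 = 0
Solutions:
 v(x) = C1 + C2*x + C3*exp(-3*x/4) + C4*exp(3*x/4)


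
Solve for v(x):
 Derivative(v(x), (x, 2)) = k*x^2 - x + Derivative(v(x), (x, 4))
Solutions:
 v(x) = C1 + C2*x + C3*exp(-x) + C4*exp(x) + k*x^4/12 + k*x^2 - x^3/6


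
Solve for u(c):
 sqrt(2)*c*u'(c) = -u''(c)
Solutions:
 u(c) = C1 + C2*erf(2^(3/4)*c/2)


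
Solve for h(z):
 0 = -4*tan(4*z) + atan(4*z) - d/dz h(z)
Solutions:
 h(z) = C1 + z*atan(4*z) - log(16*z^2 + 1)/8 + log(cos(4*z))


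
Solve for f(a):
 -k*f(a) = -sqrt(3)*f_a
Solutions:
 f(a) = C1*exp(sqrt(3)*a*k/3)


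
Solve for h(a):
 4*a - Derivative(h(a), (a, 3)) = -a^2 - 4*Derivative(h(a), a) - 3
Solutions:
 h(a) = C1 + C2*exp(-2*a) + C3*exp(2*a) - a^3/12 - a^2/2 - 7*a/8


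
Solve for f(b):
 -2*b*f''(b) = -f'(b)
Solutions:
 f(b) = C1 + C2*b^(3/2)


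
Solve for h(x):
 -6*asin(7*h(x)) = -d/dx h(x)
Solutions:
 Integral(1/asin(7*_y), (_y, h(x))) = C1 + 6*x


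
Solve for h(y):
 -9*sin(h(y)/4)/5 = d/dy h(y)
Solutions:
 9*y/5 + 2*log(cos(h(y)/4) - 1) - 2*log(cos(h(y)/4) + 1) = C1


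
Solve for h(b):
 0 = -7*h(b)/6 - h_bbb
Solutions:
 h(b) = C3*exp(-6^(2/3)*7^(1/3)*b/6) + (C1*sin(2^(2/3)*3^(1/6)*7^(1/3)*b/4) + C2*cos(2^(2/3)*3^(1/6)*7^(1/3)*b/4))*exp(6^(2/3)*7^(1/3)*b/12)


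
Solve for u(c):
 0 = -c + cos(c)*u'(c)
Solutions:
 u(c) = C1 + Integral(c/cos(c), c)


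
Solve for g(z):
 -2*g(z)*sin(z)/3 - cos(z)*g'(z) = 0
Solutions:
 g(z) = C1*cos(z)^(2/3)


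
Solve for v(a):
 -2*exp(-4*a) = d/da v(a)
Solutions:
 v(a) = C1 + exp(-4*a)/2


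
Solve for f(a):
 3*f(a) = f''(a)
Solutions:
 f(a) = C1*exp(-sqrt(3)*a) + C2*exp(sqrt(3)*a)


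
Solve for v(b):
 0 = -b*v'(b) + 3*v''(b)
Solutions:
 v(b) = C1 + C2*erfi(sqrt(6)*b/6)


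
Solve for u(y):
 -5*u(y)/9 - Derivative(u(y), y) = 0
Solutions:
 u(y) = C1*exp(-5*y/9)


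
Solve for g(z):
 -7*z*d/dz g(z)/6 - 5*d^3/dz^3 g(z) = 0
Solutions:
 g(z) = C1 + Integral(C2*airyai(-30^(2/3)*7^(1/3)*z/30) + C3*airybi(-30^(2/3)*7^(1/3)*z/30), z)


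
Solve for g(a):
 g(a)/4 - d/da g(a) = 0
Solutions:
 g(a) = C1*exp(a/4)


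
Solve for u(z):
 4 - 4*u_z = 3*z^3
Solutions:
 u(z) = C1 - 3*z^4/16 + z


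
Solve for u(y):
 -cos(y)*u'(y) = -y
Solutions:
 u(y) = C1 + Integral(y/cos(y), y)


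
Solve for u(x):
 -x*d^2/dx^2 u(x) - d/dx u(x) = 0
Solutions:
 u(x) = C1 + C2*log(x)


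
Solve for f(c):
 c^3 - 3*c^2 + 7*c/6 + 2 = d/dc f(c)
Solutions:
 f(c) = C1 + c^4/4 - c^3 + 7*c^2/12 + 2*c


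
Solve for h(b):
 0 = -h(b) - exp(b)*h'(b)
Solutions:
 h(b) = C1*exp(exp(-b))


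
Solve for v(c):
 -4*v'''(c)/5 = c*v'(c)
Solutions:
 v(c) = C1 + Integral(C2*airyai(-10^(1/3)*c/2) + C3*airybi(-10^(1/3)*c/2), c)


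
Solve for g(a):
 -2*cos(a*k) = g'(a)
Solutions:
 g(a) = C1 - 2*sin(a*k)/k


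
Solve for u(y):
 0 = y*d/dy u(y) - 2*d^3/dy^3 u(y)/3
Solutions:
 u(y) = C1 + Integral(C2*airyai(2^(2/3)*3^(1/3)*y/2) + C3*airybi(2^(2/3)*3^(1/3)*y/2), y)


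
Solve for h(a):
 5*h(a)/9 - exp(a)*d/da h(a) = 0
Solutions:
 h(a) = C1*exp(-5*exp(-a)/9)


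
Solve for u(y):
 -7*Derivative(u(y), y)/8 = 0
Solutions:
 u(y) = C1


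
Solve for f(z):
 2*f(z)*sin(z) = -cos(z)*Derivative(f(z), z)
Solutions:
 f(z) = C1*cos(z)^2


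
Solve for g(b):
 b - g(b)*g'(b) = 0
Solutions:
 g(b) = -sqrt(C1 + b^2)
 g(b) = sqrt(C1 + b^2)


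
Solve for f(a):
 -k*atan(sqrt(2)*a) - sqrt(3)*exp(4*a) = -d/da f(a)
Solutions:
 f(a) = C1 + k*(a*atan(sqrt(2)*a) - sqrt(2)*log(2*a^2 + 1)/4) + sqrt(3)*exp(4*a)/4


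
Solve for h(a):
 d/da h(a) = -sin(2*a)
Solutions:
 h(a) = C1 + cos(2*a)/2


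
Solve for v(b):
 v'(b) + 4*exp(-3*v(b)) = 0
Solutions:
 v(b) = log(C1 - 12*b)/3
 v(b) = log((-3^(1/3) - 3^(5/6)*I)*(C1 - 4*b)^(1/3)/2)
 v(b) = log((-3^(1/3) + 3^(5/6)*I)*(C1 - 4*b)^(1/3)/2)


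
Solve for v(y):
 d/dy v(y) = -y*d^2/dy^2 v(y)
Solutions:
 v(y) = C1 + C2*log(y)


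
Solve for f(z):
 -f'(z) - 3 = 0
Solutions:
 f(z) = C1 - 3*z


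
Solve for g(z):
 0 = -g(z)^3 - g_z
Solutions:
 g(z) = -sqrt(2)*sqrt(-1/(C1 - z))/2
 g(z) = sqrt(2)*sqrt(-1/(C1 - z))/2


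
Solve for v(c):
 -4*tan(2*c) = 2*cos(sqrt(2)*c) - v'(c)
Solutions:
 v(c) = C1 - 2*log(cos(2*c)) + sqrt(2)*sin(sqrt(2)*c)


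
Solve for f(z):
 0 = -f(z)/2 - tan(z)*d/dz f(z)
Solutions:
 f(z) = C1/sqrt(sin(z))


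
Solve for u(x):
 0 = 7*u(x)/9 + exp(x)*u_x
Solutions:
 u(x) = C1*exp(7*exp(-x)/9)


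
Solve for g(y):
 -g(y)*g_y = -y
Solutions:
 g(y) = -sqrt(C1 + y^2)
 g(y) = sqrt(C1 + y^2)


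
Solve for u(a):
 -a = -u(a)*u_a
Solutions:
 u(a) = -sqrt(C1 + a^2)
 u(a) = sqrt(C1 + a^2)


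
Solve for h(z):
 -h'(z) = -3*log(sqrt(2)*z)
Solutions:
 h(z) = C1 + 3*z*log(z) - 3*z + 3*z*log(2)/2


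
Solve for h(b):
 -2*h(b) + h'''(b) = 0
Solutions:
 h(b) = C3*exp(2^(1/3)*b) + (C1*sin(2^(1/3)*sqrt(3)*b/2) + C2*cos(2^(1/3)*sqrt(3)*b/2))*exp(-2^(1/3)*b/2)


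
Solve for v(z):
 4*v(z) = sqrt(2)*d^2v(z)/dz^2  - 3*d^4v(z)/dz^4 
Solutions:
 v(z) = (C1*sin(sqrt(2)*3^(3/4)*z*sin(atan(sqrt(23))/2)/3) + C2*cos(sqrt(2)*3^(3/4)*z*sin(atan(sqrt(23))/2)/3))*exp(-sqrt(2)*3^(3/4)*z*cos(atan(sqrt(23))/2)/3) + (C3*sin(sqrt(2)*3^(3/4)*z*sin(atan(sqrt(23))/2)/3) + C4*cos(sqrt(2)*3^(3/4)*z*sin(atan(sqrt(23))/2)/3))*exp(sqrt(2)*3^(3/4)*z*cos(atan(sqrt(23))/2)/3)


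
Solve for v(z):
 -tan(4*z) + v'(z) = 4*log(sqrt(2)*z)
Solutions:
 v(z) = C1 + 4*z*log(z) - 4*z + 2*z*log(2) - log(cos(4*z))/4


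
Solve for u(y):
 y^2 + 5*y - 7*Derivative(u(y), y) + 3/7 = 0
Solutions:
 u(y) = C1 + y^3/21 + 5*y^2/14 + 3*y/49


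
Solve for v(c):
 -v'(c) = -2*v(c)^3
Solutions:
 v(c) = -sqrt(2)*sqrt(-1/(C1 + 2*c))/2
 v(c) = sqrt(2)*sqrt(-1/(C1 + 2*c))/2


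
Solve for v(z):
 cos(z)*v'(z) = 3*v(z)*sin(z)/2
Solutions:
 v(z) = C1/cos(z)^(3/2)


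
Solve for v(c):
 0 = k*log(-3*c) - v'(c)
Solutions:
 v(c) = C1 + c*k*log(-c) + c*k*(-1 + log(3))


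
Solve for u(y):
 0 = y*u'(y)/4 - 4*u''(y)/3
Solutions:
 u(y) = C1 + C2*erfi(sqrt(6)*y/8)


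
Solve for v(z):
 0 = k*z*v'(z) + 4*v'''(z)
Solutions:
 v(z) = C1 + Integral(C2*airyai(2^(1/3)*z*(-k)^(1/3)/2) + C3*airybi(2^(1/3)*z*(-k)^(1/3)/2), z)


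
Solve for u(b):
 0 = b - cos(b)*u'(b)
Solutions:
 u(b) = C1 + Integral(b/cos(b), b)


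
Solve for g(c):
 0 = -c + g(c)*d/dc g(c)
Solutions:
 g(c) = -sqrt(C1 + c^2)
 g(c) = sqrt(C1 + c^2)


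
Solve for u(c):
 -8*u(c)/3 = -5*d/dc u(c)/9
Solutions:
 u(c) = C1*exp(24*c/5)


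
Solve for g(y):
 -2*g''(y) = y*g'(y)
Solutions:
 g(y) = C1 + C2*erf(y/2)


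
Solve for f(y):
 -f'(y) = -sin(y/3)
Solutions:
 f(y) = C1 - 3*cos(y/3)


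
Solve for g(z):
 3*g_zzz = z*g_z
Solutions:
 g(z) = C1 + Integral(C2*airyai(3^(2/3)*z/3) + C3*airybi(3^(2/3)*z/3), z)


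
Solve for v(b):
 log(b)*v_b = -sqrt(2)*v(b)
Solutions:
 v(b) = C1*exp(-sqrt(2)*li(b))


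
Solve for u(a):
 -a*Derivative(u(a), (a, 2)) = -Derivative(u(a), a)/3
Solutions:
 u(a) = C1 + C2*a^(4/3)


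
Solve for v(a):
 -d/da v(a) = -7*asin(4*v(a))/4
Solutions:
 Integral(1/asin(4*_y), (_y, v(a))) = C1 + 7*a/4


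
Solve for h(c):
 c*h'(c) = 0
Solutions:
 h(c) = C1


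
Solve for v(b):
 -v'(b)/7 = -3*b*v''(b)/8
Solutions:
 v(b) = C1 + C2*b^(29/21)


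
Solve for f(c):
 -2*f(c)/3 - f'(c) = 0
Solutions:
 f(c) = C1*exp(-2*c/3)


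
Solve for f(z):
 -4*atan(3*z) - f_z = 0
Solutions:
 f(z) = C1 - 4*z*atan(3*z) + 2*log(9*z^2 + 1)/3


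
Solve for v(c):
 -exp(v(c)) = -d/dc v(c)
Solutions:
 v(c) = log(-1/(C1 + c))


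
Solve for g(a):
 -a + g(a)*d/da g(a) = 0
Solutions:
 g(a) = -sqrt(C1 + a^2)
 g(a) = sqrt(C1 + a^2)


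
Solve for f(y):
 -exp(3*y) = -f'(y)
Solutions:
 f(y) = C1 + exp(3*y)/3


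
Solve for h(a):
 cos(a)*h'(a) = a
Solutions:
 h(a) = C1 + Integral(a/cos(a), a)


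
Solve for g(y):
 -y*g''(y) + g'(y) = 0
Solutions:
 g(y) = C1 + C2*y^2


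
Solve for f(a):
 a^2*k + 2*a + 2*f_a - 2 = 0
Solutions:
 f(a) = C1 - a^3*k/6 - a^2/2 + a


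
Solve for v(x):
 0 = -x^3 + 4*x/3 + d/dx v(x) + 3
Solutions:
 v(x) = C1 + x^4/4 - 2*x^2/3 - 3*x


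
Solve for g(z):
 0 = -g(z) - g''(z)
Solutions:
 g(z) = C1*sin(z) + C2*cos(z)


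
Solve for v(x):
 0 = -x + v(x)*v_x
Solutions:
 v(x) = -sqrt(C1 + x^2)
 v(x) = sqrt(C1 + x^2)


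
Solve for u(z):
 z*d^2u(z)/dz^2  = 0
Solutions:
 u(z) = C1 + C2*z


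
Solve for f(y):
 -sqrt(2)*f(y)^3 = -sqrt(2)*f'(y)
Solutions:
 f(y) = -sqrt(2)*sqrt(-1/(C1 + y))/2
 f(y) = sqrt(2)*sqrt(-1/(C1 + y))/2


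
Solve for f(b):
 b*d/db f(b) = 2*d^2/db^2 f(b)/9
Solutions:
 f(b) = C1 + C2*erfi(3*b/2)


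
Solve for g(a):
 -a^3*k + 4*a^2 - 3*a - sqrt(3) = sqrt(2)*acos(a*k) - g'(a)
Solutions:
 g(a) = C1 + a^4*k/4 - 4*a^3/3 + 3*a^2/2 + sqrt(3)*a + sqrt(2)*Piecewise((a*acos(a*k) - sqrt(-a^2*k^2 + 1)/k, Ne(k, 0)), (pi*a/2, True))


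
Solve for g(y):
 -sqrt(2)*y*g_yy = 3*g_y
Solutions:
 g(y) = C1 + C2*y^(1 - 3*sqrt(2)/2)


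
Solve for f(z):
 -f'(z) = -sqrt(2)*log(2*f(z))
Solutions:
 -sqrt(2)*Integral(1/(log(_y) + log(2)), (_y, f(z)))/2 = C1 - z


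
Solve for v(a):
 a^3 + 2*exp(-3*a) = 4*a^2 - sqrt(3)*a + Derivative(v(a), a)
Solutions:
 v(a) = C1 + a^4/4 - 4*a^3/3 + sqrt(3)*a^2/2 - 2*exp(-3*a)/3


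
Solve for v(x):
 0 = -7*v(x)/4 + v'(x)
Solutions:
 v(x) = C1*exp(7*x/4)


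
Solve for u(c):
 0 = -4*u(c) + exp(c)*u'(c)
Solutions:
 u(c) = C1*exp(-4*exp(-c))


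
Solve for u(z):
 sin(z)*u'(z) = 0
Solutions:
 u(z) = C1


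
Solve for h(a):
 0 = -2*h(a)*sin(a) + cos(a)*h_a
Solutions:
 h(a) = C1/cos(a)^2


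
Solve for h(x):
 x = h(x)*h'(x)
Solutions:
 h(x) = -sqrt(C1 + x^2)
 h(x) = sqrt(C1 + x^2)


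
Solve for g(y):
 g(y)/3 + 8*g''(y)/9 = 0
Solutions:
 g(y) = C1*sin(sqrt(6)*y/4) + C2*cos(sqrt(6)*y/4)


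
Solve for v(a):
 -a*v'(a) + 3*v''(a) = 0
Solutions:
 v(a) = C1 + C2*erfi(sqrt(6)*a/6)


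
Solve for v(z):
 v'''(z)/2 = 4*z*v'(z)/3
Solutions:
 v(z) = C1 + Integral(C2*airyai(2*3^(2/3)*z/3) + C3*airybi(2*3^(2/3)*z/3), z)


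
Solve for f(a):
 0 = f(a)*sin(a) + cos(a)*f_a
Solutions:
 f(a) = C1*cos(a)


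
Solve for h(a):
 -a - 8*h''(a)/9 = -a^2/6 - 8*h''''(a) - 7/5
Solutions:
 h(a) = C1 + C2*a + C3*exp(-a/3) + C4*exp(a/3) + a^4/64 - 3*a^3/16 + 99*a^2/40


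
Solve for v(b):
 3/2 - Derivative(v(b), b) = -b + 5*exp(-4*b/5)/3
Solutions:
 v(b) = C1 + b^2/2 + 3*b/2 + 25*exp(-4*b/5)/12


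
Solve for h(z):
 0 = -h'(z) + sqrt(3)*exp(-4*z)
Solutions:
 h(z) = C1 - sqrt(3)*exp(-4*z)/4


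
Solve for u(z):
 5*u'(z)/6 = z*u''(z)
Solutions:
 u(z) = C1 + C2*z^(11/6)


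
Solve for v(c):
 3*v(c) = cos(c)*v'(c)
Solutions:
 v(c) = C1*(sin(c) + 1)^(3/2)/(sin(c) - 1)^(3/2)


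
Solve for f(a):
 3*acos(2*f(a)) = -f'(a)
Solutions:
 Integral(1/acos(2*_y), (_y, f(a))) = C1 - 3*a


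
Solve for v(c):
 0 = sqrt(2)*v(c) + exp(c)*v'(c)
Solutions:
 v(c) = C1*exp(sqrt(2)*exp(-c))


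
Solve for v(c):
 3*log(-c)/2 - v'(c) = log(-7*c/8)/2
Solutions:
 v(c) = C1 + c*log(-c) + c*(-log(7) - 1 + log(2) + log(14)/2)


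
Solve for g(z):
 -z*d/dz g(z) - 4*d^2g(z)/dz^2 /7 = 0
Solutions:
 g(z) = C1 + C2*erf(sqrt(14)*z/4)


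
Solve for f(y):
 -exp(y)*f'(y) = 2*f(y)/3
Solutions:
 f(y) = C1*exp(2*exp(-y)/3)


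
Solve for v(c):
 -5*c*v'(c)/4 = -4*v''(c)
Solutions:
 v(c) = C1 + C2*erfi(sqrt(10)*c/8)


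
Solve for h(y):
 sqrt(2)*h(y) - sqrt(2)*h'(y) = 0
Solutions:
 h(y) = C1*exp(y)


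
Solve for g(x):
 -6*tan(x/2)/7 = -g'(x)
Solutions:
 g(x) = C1 - 12*log(cos(x/2))/7


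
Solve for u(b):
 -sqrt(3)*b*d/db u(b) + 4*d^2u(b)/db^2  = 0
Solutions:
 u(b) = C1 + C2*erfi(sqrt(2)*3^(1/4)*b/4)


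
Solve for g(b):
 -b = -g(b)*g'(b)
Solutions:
 g(b) = -sqrt(C1 + b^2)
 g(b) = sqrt(C1 + b^2)


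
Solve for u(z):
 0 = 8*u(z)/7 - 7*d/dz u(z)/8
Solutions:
 u(z) = C1*exp(64*z/49)


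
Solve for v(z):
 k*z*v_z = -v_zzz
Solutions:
 v(z) = C1 + Integral(C2*airyai(z*(-k)^(1/3)) + C3*airybi(z*(-k)^(1/3)), z)


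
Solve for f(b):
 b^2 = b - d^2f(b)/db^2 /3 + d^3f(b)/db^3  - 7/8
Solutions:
 f(b) = C1 + C2*b + C3*exp(b/3) - b^4/4 - 5*b^3/2 - 381*b^2/16


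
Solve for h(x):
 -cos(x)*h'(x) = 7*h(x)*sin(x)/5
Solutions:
 h(x) = C1*cos(x)^(7/5)


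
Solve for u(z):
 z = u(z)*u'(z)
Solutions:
 u(z) = -sqrt(C1 + z^2)
 u(z) = sqrt(C1 + z^2)


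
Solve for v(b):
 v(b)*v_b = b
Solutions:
 v(b) = -sqrt(C1 + b^2)
 v(b) = sqrt(C1 + b^2)


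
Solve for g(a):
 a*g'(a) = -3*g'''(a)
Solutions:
 g(a) = C1 + Integral(C2*airyai(-3^(2/3)*a/3) + C3*airybi(-3^(2/3)*a/3), a)


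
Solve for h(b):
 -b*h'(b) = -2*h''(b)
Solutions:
 h(b) = C1 + C2*erfi(b/2)


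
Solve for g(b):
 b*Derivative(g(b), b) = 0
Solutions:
 g(b) = C1


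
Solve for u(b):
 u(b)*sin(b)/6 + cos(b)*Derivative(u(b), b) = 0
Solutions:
 u(b) = C1*cos(b)^(1/6)


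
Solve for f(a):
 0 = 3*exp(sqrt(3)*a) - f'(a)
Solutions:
 f(a) = C1 + sqrt(3)*exp(sqrt(3)*a)


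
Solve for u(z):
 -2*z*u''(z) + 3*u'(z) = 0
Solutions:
 u(z) = C1 + C2*z^(5/2)


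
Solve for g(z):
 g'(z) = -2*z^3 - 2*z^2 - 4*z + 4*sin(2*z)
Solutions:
 g(z) = C1 - z^4/2 - 2*z^3/3 - 2*z^2 - 2*cos(2*z)


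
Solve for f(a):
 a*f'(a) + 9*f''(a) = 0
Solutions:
 f(a) = C1 + C2*erf(sqrt(2)*a/6)


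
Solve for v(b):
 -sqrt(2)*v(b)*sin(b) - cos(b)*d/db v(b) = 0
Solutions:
 v(b) = C1*cos(b)^(sqrt(2))


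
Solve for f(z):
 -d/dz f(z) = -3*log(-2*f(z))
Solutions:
 -Integral(1/(log(-_y) + log(2)), (_y, f(z)))/3 = C1 - z


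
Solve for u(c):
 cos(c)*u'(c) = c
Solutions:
 u(c) = C1 + Integral(c/cos(c), c)


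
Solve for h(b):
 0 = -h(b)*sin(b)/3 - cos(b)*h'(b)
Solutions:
 h(b) = C1*cos(b)^(1/3)


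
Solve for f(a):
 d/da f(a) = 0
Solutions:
 f(a) = C1


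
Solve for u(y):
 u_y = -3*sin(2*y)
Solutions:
 u(y) = C1 + 3*cos(2*y)/2


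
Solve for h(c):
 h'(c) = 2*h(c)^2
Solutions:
 h(c) = -1/(C1 + 2*c)


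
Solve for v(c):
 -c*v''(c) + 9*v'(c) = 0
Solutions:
 v(c) = C1 + C2*c^10


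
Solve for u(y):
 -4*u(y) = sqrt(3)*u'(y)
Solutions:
 u(y) = C1*exp(-4*sqrt(3)*y/3)


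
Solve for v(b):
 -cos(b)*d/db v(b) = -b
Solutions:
 v(b) = C1 + Integral(b/cos(b), b)


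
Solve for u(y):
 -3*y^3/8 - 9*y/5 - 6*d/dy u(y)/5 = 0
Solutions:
 u(y) = C1 - 5*y^4/64 - 3*y^2/4


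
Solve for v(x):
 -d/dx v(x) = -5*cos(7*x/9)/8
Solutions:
 v(x) = C1 + 45*sin(7*x/9)/56


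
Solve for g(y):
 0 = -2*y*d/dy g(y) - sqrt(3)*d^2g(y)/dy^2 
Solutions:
 g(y) = C1 + C2*erf(3^(3/4)*y/3)


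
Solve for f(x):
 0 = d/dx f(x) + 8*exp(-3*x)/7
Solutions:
 f(x) = C1 + 8*exp(-3*x)/21


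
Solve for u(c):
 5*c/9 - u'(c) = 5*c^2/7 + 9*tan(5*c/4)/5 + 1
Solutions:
 u(c) = C1 - 5*c^3/21 + 5*c^2/18 - c + 36*log(cos(5*c/4))/25


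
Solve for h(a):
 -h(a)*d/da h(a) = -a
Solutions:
 h(a) = -sqrt(C1 + a^2)
 h(a) = sqrt(C1 + a^2)


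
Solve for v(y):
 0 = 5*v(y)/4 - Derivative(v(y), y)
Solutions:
 v(y) = C1*exp(5*y/4)


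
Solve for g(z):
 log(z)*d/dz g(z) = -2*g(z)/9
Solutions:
 g(z) = C1*exp(-2*li(z)/9)


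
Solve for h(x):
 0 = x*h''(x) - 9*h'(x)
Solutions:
 h(x) = C1 + C2*x^10


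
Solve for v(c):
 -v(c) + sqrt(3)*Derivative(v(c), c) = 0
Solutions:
 v(c) = C1*exp(sqrt(3)*c/3)


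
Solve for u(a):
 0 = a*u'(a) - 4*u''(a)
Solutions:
 u(a) = C1 + C2*erfi(sqrt(2)*a/4)


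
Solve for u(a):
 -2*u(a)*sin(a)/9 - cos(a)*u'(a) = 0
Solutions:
 u(a) = C1*cos(a)^(2/9)


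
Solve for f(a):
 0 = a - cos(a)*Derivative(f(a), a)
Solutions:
 f(a) = C1 + Integral(a/cos(a), a)


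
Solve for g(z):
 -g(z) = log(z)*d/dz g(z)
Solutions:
 g(z) = C1*exp(-li(z))


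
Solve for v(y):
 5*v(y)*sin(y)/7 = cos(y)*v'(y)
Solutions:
 v(y) = C1/cos(y)^(5/7)


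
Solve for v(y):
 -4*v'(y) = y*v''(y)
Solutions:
 v(y) = C1 + C2/y^3


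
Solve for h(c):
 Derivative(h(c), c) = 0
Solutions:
 h(c) = C1


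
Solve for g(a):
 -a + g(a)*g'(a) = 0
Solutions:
 g(a) = -sqrt(C1 + a^2)
 g(a) = sqrt(C1 + a^2)


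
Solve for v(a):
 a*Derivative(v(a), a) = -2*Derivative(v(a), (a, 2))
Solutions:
 v(a) = C1 + C2*erf(a/2)


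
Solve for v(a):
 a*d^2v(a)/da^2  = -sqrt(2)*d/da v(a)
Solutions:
 v(a) = C1 + C2*a^(1 - sqrt(2))


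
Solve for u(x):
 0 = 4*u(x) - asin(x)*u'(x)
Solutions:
 u(x) = C1*exp(4*Integral(1/asin(x), x))


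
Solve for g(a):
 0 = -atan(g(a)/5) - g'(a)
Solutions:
 Integral(1/atan(_y/5), (_y, g(a))) = C1 - a


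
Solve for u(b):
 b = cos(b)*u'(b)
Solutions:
 u(b) = C1 + Integral(b/cos(b), b)


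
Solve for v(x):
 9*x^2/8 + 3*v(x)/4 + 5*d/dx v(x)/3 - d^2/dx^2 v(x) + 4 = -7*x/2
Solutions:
 v(x) = C1*exp(x*(5 - 2*sqrt(13))/6) + C2*exp(x*(5 + 2*sqrt(13))/6) - 3*x^2/2 + 2*x - 124/9


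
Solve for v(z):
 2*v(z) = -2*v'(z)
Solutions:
 v(z) = C1*exp(-z)


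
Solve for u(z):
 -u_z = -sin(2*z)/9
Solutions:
 u(z) = C1 - cos(2*z)/18


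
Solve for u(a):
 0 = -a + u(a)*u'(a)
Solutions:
 u(a) = -sqrt(C1 + a^2)
 u(a) = sqrt(C1 + a^2)


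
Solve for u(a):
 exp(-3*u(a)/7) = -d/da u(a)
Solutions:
 u(a) = 7*log(C1 - 3*a/7)/3
 u(a) = 7*log(7^(2/3)*(-3^(1/3) - 3^(5/6)*I)*(C1 - a)^(1/3)/14)
 u(a) = 7*log(7^(2/3)*(-3^(1/3) + 3^(5/6)*I)*(C1 - a)^(1/3)/14)


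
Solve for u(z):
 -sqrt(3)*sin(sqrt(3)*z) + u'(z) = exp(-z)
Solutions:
 u(z) = C1 - cos(sqrt(3)*z) - exp(-z)


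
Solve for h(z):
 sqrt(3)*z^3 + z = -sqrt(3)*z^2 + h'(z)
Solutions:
 h(z) = C1 + sqrt(3)*z^4/4 + sqrt(3)*z^3/3 + z^2/2


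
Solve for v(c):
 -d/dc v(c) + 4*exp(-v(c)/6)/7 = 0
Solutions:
 v(c) = 6*log(C1 + 2*c/21)


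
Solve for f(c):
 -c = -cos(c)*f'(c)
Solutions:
 f(c) = C1 + Integral(c/cos(c), c)


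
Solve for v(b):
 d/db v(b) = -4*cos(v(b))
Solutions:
 v(b) = pi - asin((C1 + exp(8*b))/(C1 - exp(8*b)))
 v(b) = asin((C1 + exp(8*b))/(C1 - exp(8*b)))


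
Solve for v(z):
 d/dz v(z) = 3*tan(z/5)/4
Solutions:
 v(z) = C1 - 15*log(cos(z/5))/4


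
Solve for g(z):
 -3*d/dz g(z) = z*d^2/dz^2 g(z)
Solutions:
 g(z) = C1 + C2/z^2


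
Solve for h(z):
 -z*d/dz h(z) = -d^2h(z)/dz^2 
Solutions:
 h(z) = C1 + C2*erfi(sqrt(2)*z/2)


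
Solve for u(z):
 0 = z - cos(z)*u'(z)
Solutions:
 u(z) = C1 + Integral(z/cos(z), z)


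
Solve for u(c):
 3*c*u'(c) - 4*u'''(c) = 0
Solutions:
 u(c) = C1 + Integral(C2*airyai(6^(1/3)*c/2) + C3*airybi(6^(1/3)*c/2), c)


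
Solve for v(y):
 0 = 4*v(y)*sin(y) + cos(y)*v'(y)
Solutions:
 v(y) = C1*cos(y)^4


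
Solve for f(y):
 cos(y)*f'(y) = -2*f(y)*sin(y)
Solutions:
 f(y) = C1*cos(y)^2


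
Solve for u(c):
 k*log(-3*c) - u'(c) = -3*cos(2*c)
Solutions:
 u(c) = C1 + c*k*(log(-c) - 1) + c*k*log(3) + 3*sin(2*c)/2


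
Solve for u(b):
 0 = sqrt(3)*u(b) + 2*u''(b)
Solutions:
 u(b) = C1*sin(sqrt(2)*3^(1/4)*b/2) + C2*cos(sqrt(2)*3^(1/4)*b/2)


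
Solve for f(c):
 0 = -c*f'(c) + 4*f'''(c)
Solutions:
 f(c) = C1 + Integral(C2*airyai(2^(1/3)*c/2) + C3*airybi(2^(1/3)*c/2), c)


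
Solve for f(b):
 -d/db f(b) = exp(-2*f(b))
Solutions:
 f(b) = log(-sqrt(C1 - 2*b))
 f(b) = log(C1 - 2*b)/2


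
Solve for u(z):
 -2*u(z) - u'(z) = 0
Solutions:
 u(z) = C1*exp(-2*z)


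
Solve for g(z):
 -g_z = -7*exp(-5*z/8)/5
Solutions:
 g(z) = C1 - 56*exp(-5*z/8)/25


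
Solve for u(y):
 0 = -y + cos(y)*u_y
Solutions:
 u(y) = C1 + Integral(y/cos(y), y)


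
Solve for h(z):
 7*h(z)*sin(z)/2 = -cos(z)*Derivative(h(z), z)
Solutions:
 h(z) = C1*cos(z)^(7/2)


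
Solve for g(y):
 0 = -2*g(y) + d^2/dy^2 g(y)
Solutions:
 g(y) = C1*exp(-sqrt(2)*y) + C2*exp(sqrt(2)*y)


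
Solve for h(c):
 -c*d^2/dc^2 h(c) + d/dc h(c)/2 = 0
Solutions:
 h(c) = C1 + C2*c^(3/2)


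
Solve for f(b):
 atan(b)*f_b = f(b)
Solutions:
 f(b) = C1*exp(Integral(1/atan(b), b))


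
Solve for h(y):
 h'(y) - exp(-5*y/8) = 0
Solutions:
 h(y) = C1 - 8*exp(-5*y/8)/5


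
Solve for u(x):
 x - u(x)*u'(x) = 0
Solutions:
 u(x) = -sqrt(C1 + x^2)
 u(x) = sqrt(C1 + x^2)


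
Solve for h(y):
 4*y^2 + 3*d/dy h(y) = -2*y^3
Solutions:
 h(y) = C1 - y^4/6 - 4*y^3/9


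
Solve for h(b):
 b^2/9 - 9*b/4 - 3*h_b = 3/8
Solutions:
 h(b) = C1 + b^3/81 - 3*b^2/8 - b/8


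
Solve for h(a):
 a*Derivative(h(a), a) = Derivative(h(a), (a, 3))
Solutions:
 h(a) = C1 + Integral(C2*airyai(a) + C3*airybi(a), a)


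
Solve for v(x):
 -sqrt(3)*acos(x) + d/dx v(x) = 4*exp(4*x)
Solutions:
 v(x) = C1 + sqrt(3)*(x*acos(x) - sqrt(1 - x^2)) + exp(4*x)


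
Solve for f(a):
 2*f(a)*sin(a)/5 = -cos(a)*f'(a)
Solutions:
 f(a) = C1*cos(a)^(2/5)


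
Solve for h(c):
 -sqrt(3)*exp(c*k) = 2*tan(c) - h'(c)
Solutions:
 h(c) = C1 + sqrt(3)*Piecewise((exp(c*k)/k, Ne(k, 0)), (c, True)) - 2*log(cos(c))


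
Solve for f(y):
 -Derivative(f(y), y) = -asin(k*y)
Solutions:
 f(y) = C1 + Piecewise((y*asin(k*y) + sqrt(-k^2*y^2 + 1)/k, Ne(k, 0)), (0, True))


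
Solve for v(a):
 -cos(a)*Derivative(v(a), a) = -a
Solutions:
 v(a) = C1 + Integral(a/cos(a), a)


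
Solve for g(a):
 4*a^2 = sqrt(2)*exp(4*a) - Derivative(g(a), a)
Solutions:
 g(a) = C1 - 4*a^3/3 + sqrt(2)*exp(4*a)/4


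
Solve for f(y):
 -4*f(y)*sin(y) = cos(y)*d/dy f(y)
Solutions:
 f(y) = C1*cos(y)^4


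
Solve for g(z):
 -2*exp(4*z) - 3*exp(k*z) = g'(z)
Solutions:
 g(z) = C1 - exp(4*z)/2 - 3*exp(k*z)/k


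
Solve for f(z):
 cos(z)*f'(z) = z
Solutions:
 f(z) = C1 + Integral(z/cos(z), z)


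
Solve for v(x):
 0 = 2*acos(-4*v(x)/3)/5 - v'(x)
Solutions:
 Integral(1/acos(-4*_y/3), (_y, v(x))) = C1 + 2*x/5


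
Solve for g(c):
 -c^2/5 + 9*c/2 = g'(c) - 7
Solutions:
 g(c) = C1 - c^3/15 + 9*c^2/4 + 7*c


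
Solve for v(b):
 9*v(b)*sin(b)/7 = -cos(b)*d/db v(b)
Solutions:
 v(b) = C1*cos(b)^(9/7)


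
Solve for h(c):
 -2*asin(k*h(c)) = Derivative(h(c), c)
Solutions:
 Integral(1/asin(_y*k), (_y, h(c))) = C1 - 2*c


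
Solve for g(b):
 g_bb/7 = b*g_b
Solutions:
 g(b) = C1 + C2*erfi(sqrt(14)*b/2)


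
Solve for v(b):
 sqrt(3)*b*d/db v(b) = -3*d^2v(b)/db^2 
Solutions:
 v(b) = C1 + C2*erf(sqrt(2)*3^(3/4)*b/6)


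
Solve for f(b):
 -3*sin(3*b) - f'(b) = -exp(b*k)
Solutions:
 f(b) = C1 + cos(3*b) + exp(b*k)/k


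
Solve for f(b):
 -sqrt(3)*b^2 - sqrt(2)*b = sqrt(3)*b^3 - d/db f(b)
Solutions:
 f(b) = C1 + sqrt(3)*b^4/4 + sqrt(3)*b^3/3 + sqrt(2)*b^2/2


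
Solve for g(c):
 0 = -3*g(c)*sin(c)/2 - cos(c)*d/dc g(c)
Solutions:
 g(c) = C1*cos(c)^(3/2)


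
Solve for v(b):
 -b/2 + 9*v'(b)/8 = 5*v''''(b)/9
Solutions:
 v(b) = C1 + C4*exp(3*3^(1/3)*5^(2/3)*b/10) + 2*b^2/9 + (C2*sin(3*3^(5/6)*5^(2/3)*b/20) + C3*cos(3*3^(5/6)*5^(2/3)*b/20))*exp(-3*3^(1/3)*5^(2/3)*b/20)


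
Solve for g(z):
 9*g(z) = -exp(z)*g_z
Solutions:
 g(z) = C1*exp(9*exp(-z))


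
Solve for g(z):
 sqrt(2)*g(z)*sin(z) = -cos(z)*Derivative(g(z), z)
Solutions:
 g(z) = C1*cos(z)^(sqrt(2))


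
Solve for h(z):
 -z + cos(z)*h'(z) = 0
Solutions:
 h(z) = C1 + Integral(z/cos(z), z)


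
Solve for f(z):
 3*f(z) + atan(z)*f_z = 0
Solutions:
 f(z) = C1*exp(-3*Integral(1/atan(z), z))


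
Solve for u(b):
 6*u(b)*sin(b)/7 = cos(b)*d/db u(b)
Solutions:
 u(b) = C1/cos(b)^(6/7)


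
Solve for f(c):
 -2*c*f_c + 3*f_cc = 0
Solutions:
 f(c) = C1 + C2*erfi(sqrt(3)*c/3)


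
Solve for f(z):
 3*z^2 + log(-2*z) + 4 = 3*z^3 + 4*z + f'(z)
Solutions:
 f(z) = C1 - 3*z^4/4 + z^3 - 2*z^2 + z*log(-z) + z*(log(2) + 3)


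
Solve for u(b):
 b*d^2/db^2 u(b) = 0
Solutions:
 u(b) = C1 + C2*b


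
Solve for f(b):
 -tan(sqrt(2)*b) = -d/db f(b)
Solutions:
 f(b) = C1 - sqrt(2)*log(cos(sqrt(2)*b))/2


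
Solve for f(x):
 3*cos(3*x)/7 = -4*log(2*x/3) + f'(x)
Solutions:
 f(x) = C1 + 4*x*log(x) - 4*x*log(3) - 4*x + 4*x*log(2) + sin(3*x)/7


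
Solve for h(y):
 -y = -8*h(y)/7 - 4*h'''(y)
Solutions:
 h(y) = C3*exp(-2^(1/3)*7^(2/3)*y/7) + 7*y/8 + (C1*sin(2^(1/3)*sqrt(3)*7^(2/3)*y/14) + C2*cos(2^(1/3)*sqrt(3)*7^(2/3)*y/14))*exp(2^(1/3)*7^(2/3)*y/14)


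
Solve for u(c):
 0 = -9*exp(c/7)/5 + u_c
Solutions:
 u(c) = C1 + 63*exp(c/7)/5


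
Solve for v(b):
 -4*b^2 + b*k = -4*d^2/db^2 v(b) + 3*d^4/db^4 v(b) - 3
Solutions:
 v(b) = C1 + C2*b + C3*exp(-2*sqrt(3)*b/3) + C4*exp(2*sqrt(3)*b/3) + b^4/12 - b^3*k/24 + 3*b^2/8


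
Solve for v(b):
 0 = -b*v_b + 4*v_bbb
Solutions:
 v(b) = C1 + Integral(C2*airyai(2^(1/3)*b/2) + C3*airybi(2^(1/3)*b/2), b)


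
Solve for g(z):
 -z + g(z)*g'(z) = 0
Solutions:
 g(z) = -sqrt(C1 + z^2)
 g(z) = sqrt(C1 + z^2)


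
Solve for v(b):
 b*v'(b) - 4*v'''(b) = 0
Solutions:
 v(b) = C1 + Integral(C2*airyai(2^(1/3)*b/2) + C3*airybi(2^(1/3)*b/2), b)


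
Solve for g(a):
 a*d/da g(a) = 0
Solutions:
 g(a) = C1


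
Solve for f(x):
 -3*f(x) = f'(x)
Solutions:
 f(x) = C1*exp(-3*x)


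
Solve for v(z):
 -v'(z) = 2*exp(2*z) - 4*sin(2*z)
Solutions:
 v(z) = C1 - exp(2*z) - 2*cos(2*z)


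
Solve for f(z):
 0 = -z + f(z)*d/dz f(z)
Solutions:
 f(z) = -sqrt(C1 + z^2)
 f(z) = sqrt(C1 + z^2)


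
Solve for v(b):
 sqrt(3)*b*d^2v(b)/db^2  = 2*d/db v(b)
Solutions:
 v(b) = C1 + C2*b^(1 + 2*sqrt(3)/3)


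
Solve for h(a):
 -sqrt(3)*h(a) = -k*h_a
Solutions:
 h(a) = C1*exp(sqrt(3)*a/k)


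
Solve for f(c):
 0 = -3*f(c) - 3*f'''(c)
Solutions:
 f(c) = C3*exp(-c) + (C1*sin(sqrt(3)*c/2) + C2*cos(sqrt(3)*c/2))*exp(c/2)


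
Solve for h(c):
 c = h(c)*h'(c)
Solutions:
 h(c) = -sqrt(C1 + c^2)
 h(c) = sqrt(C1 + c^2)


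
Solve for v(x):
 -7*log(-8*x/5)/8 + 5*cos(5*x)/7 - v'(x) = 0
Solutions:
 v(x) = C1 - 7*x*log(-x)/8 - 21*x*log(2)/8 + 7*x/8 + 7*x*log(5)/8 + sin(5*x)/7


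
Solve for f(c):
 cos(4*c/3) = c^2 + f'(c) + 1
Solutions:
 f(c) = C1 - c^3/3 - c + 3*sin(4*c/3)/4


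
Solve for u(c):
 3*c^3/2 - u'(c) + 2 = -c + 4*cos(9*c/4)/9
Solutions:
 u(c) = C1 + 3*c^4/8 + c^2/2 + 2*c - 16*sin(9*c/4)/81


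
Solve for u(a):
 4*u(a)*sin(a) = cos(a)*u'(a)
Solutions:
 u(a) = C1/cos(a)^4


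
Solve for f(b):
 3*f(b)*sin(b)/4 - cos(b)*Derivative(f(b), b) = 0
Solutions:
 f(b) = C1/cos(b)^(3/4)


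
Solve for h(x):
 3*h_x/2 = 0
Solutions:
 h(x) = C1


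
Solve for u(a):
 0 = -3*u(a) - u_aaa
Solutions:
 u(a) = C3*exp(-3^(1/3)*a) + (C1*sin(3^(5/6)*a/2) + C2*cos(3^(5/6)*a/2))*exp(3^(1/3)*a/2)


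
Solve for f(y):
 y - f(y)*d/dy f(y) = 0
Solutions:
 f(y) = -sqrt(C1 + y^2)
 f(y) = sqrt(C1 + y^2)


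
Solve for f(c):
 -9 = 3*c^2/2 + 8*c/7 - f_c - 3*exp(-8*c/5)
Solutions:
 f(c) = C1 + c^3/2 + 4*c^2/7 + 9*c + 15*exp(-8*c/5)/8


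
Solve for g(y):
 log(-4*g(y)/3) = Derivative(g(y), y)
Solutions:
 -Integral(1/(log(-_y) - log(3) + 2*log(2)), (_y, g(y))) = C1 - y


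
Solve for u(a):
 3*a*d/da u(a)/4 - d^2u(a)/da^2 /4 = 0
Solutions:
 u(a) = C1 + C2*erfi(sqrt(6)*a/2)


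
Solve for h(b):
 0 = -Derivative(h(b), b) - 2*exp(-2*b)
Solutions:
 h(b) = C1 + exp(-2*b)


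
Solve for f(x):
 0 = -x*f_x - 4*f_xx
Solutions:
 f(x) = C1 + C2*erf(sqrt(2)*x/4)


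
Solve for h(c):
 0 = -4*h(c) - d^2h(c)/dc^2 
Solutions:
 h(c) = C1*sin(2*c) + C2*cos(2*c)


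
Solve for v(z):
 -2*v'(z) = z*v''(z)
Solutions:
 v(z) = C1 + C2/z


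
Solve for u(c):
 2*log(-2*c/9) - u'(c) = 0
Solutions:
 u(c) = C1 + 2*c*log(-c) + 2*c*(-2*log(3) - 1 + log(2))


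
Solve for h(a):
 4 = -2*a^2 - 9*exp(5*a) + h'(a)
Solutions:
 h(a) = C1 + 2*a^3/3 + 4*a + 9*exp(5*a)/5


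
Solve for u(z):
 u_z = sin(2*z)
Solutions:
 u(z) = C1 - cos(2*z)/2


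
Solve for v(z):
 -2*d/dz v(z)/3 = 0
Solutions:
 v(z) = C1


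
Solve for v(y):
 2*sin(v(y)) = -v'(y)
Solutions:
 v(y) = -acos((-C1 - exp(4*y))/(C1 - exp(4*y))) + 2*pi
 v(y) = acos((-C1 - exp(4*y))/(C1 - exp(4*y)))


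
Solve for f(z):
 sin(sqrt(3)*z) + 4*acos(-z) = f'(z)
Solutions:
 f(z) = C1 + 4*z*acos(-z) + 4*sqrt(1 - z^2) - sqrt(3)*cos(sqrt(3)*z)/3


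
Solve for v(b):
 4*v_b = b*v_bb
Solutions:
 v(b) = C1 + C2*b^5


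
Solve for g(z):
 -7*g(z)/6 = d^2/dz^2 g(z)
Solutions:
 g(z) = C1*sin(sqrt(42)*z/6) + C2*cos(sqrt(42)*z/6)


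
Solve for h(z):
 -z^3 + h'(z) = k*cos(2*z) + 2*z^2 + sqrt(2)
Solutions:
 h(z) = C1 + k*sin(2*z)/2 + z^4/4 + 2*z^3/3 + sqrt(2)*z


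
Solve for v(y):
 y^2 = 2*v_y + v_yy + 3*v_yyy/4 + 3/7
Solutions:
 v(y) = C1 + y^3/6 - y^2/4 - 19*y/56 + (C2*sin(2*sqrt(5)*y/3) + C3*cos(2*sqrt(5)*y/3))*exp(-2*y/3)


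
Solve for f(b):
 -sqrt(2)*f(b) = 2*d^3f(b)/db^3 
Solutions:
 f(b) = C3*exp(-2^(5/6)*b/2) + (C1*sin(2^(5/6)*sqrt(3)*b/4) + C2*cos(2^(5/6)*sqrt(3)*b/4))*exp(2^(5/6)*b/4)


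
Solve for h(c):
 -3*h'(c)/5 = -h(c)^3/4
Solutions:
 h(c) = -sqrt(6)*sqrt(-1/(C1 + 5*c))
 h(c) = sqrt(6)*sqrt(-1/(C1 + 5*c))


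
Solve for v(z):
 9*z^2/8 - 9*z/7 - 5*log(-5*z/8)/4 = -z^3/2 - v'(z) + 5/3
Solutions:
 v(z) = C1 - z^4/8 - 3*z^3/8 + 9*z^2/14 + 5*z*log(-z)/4 + 5*z*(-9*log(2) + 1 + 3*log(5))/12


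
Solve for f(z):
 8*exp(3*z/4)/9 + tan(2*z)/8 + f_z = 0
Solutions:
 f(z) = C1 - 32*exp(3*z/4)/27 + log(cos(2*z))/16


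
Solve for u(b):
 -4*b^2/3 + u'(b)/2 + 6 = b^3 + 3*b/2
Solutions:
 u(b) = C1 + b^4/2 + 8*b^3/9 + 3*b^2/2 - 12*b


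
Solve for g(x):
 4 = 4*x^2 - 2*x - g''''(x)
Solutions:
 g(x) = C1 + C2*x + C3*x^2 + C4*x^3 + x^6/90 - x^5/60 - x^4/6


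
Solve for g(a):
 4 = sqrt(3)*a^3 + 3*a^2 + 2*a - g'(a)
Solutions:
 g(a) = C1 + sqrt(3)*a^4/4 + a^3 + a^2 - 4*a


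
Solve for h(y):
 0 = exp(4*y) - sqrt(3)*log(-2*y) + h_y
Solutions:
 h(y) = C1 + sqrt(3)*y*log(-y) + sqrt(3)*y*(-1 + log(2)) - exp(4*y)/4


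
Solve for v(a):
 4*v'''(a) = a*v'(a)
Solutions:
 v(a) = C1 + Integral(C2*airyai(2^(1/3)*a/2) + C3*airybi(2^(1/3)*a/2), a)


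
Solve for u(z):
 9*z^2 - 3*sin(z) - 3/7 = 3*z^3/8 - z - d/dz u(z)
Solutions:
 u(z) = C1 + 3*z^4/32 - 3*z^3 - z^2/2 + 3*z/7 - 3*cos(z)


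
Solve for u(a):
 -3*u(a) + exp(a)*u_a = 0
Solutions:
 u(a) = C1*exp(-3*exp(-a))


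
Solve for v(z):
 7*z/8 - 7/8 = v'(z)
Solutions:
 v(z) = C1 + 7*z^2/16 - 7*z/8


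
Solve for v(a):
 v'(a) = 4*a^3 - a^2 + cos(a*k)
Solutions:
 v(a) = C1 + a^4 - a^3/3 + sin(a*k)/k


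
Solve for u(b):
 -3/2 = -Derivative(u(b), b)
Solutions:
 u(b) = C1 + 3*b/2


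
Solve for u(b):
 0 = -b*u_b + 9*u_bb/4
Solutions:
 u(b) = C1 + C2*erfi(sqrt(2)*b/3)


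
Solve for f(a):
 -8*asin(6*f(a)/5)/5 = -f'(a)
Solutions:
 Integral(1/asin(6*_y/5), (_y, f(a))) = C1 + 8*a/5


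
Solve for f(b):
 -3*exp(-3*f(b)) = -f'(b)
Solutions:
 f(b) = log(C1 + 9*b)/3
 f(b) = log((-3^(1/3) - 3^(5/6)*I)*(C1 + 3*b)^(1/3)/2)
 f(b) = log((-3^(1/3) + 3^(5/6)*I)*(C1 + 3*b)^(1/3)/2)


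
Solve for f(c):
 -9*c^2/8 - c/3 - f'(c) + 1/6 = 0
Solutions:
 f(c) = C1 - 3*c^3/8 - c^2/6 + c/6


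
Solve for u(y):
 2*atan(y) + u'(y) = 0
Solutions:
 u(y) = C1 - 2*y*atan(y) + log(y^2 + 1)


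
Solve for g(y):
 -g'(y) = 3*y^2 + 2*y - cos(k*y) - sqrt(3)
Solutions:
 g(y) = C1 - y^3 - y^2 + sqrt(3)*y + sin(k*y)/k


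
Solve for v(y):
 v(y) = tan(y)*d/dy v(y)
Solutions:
 v(y) = C1*sin(y)


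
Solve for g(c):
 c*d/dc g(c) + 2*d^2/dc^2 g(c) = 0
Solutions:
 g(c) = C1 + C2*erf(c/2)


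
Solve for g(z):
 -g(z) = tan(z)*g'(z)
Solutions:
 g(z) = C1/sin(z)


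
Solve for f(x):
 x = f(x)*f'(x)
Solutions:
 f(x) = -sqrt(C1 + x^2)
 f(x) = sqrt(C1 + x^2)


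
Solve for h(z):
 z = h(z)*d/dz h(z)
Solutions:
 h(z) = -sqrt(C1 + z^2)
 h(z) = sqrt(C1 + z^2)


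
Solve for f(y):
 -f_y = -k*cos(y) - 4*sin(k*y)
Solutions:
 f(y) = C1 + k*sin(y) - 4*cos(k*y)/k


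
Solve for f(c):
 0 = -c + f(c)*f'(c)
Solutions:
 f(c) = -sqrt(C1 + c^2)
 f(c) = sqrt(C1 + c^2)


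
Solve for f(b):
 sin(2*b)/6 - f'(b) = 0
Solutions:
 f(b) = C1 - cos(2*b)/12


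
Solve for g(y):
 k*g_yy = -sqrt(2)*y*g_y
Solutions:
 g(y) = C1 + C2*sqrt(k)*erf(2^(3/4)*y*sqrt(1/k)/2)


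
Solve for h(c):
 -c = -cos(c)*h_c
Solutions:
 h(c) = C1 + Integral(c/cos(c), c)


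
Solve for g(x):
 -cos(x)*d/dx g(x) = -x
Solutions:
 g(x) = C1 + Integral(x/cos(x), x)


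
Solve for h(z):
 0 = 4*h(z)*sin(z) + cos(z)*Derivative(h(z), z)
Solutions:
 h(z) = C1*cos(z)^4


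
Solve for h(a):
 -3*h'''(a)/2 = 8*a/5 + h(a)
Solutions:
 h(a) = C3*exp(-2^(1/3)*3^(2/3)*a/3) - 8*a/5 + (C1*sin(2^(1/3)*3^(1/6)*a/2) + C2*cos(2^(1/3)*3^(1/6)*a/2))*exp(2^(1/3)*3^(2/3)*a/6)


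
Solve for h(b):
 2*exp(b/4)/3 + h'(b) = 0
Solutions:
 h(b) = C1 - 8*exp(b/4)/3


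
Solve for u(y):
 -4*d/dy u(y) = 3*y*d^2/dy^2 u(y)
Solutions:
 u(y) = C1 + C2/y^(1/3)


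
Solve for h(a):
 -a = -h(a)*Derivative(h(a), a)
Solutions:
 h(a) = -sqrt(C1 + a^2)
 h(a) = sqrt(C1 + a^2)


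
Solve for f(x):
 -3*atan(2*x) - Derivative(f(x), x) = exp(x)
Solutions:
 f(x) = C1 - 3*x*atan(2*x) - exp(x) + 3*log(4*x^2 + 1)/4


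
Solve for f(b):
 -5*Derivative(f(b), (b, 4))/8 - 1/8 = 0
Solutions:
 f(b) = C1 + C2*b + C3*b^2 + C4*b^3 - b^4/120


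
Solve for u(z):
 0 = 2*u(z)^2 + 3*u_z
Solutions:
 u(z) = 3/(C1 + 2*z)


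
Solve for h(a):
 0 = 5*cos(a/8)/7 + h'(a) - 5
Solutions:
 h(a) = C1 + 5*a - 40*sin(a/8)/7


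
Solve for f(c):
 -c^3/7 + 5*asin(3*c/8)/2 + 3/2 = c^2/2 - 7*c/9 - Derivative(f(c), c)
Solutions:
 f(c) = C1 + c^4/28 + c^3/6 - 7*c^2/18 - 5*c*asin(3*c/8)/2 - 3*c/2 - 5*sqrt(64 - 9*c^2)/6


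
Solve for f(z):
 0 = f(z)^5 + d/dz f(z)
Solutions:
 f(z) = -I*(1/(C1 + 4*z))^(1/4)
 f(z) = I*(1/(C1 + 4*z))^(1/4)
 f(z) = -(1/(C1 + 4*z))^(1/4)
 f(z) = (1/(C1 + 4*z))^(1/4)


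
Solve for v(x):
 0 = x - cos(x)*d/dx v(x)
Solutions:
 v(x) = C1 + Integral(x/cos(x), x)


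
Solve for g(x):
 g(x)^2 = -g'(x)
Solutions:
 g(x) = 1/(C1 + x)


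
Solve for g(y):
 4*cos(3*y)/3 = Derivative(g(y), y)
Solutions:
 g(y) = C1 + 4*sin(3*y)/9


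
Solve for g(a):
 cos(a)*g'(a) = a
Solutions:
 g(a) = C1 + Integral(a/cos(a), a)


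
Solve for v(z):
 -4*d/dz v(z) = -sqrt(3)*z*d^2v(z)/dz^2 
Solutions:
 v(z) = C1 + C2*z^(1 + 4*sqrt(3)/3)


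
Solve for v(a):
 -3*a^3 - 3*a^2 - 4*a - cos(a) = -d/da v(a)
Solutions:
 v(a) = C1 + 3*a^4/4 + a^3 + 2*a^2 + sin(a)


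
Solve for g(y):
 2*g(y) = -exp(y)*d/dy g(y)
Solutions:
 g(y) = C1*exp(2*exp(-y))


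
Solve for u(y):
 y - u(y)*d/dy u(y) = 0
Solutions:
 u(y) = -sqrt(C1 + y^2)
 u(y) = sqrt(C1 + y^2)


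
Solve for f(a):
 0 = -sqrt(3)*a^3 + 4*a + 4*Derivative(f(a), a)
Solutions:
 f(a) = C1 + sqrt(3)*a^4/16 - a^2/2


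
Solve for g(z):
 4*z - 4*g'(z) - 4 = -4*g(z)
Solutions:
 g(z) = C1*exp(z) - z


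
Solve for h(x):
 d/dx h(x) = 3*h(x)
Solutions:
 h(x) = C1*exp(3*x)


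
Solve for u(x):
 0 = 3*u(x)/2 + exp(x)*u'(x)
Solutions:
 u(x) = C1*exp(3*exp(-x)/2)


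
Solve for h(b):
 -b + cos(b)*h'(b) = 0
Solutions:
 h(b) = C1 + Integral(b/cos(b), b)


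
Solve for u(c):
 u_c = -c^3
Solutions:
 u(c) = C1 - c^4/4


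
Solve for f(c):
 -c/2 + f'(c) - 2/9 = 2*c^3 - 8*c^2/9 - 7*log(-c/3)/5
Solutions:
 f(c) = C1 + c^4/2 - 8*c^3/27 + c^2/4 - 7*c*log(-c)/5 + c*(63*log(3) + 73)/45


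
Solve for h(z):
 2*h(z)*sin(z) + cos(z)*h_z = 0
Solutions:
 h(z) = C1*cos(z)^2


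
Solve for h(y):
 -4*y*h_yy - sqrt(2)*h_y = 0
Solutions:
 h(y) = C1 + C2*y^(1 - sqrt(2)/4)


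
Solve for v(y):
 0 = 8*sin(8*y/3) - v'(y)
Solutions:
 v(y) = C1 - 3*cos(8*y/3)


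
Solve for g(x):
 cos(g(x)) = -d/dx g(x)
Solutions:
 g(x) = pi - asin((C1 + exp(2*x))/(C1 - exp(2*x)))
 g(x) = asin((C1 + exp(2*x))/(C1 - exp(2*x)))


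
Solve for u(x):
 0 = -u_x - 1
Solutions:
 u(x) = C1 - x


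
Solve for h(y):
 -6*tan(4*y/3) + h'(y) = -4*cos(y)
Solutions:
 h(y) = C1 - 9*log(cos(4*y/3))/2 - 4*sin(y)


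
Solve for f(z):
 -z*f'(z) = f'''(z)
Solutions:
 f(z) = C1 + Integral(C2*airyai(-z) + C3*airybi(-z), z)


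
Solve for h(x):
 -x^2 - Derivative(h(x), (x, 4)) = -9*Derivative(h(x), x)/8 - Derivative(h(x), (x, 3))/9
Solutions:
 h(x) = C1 + C2*exp(x*(-2^(2/3)*(243*sqrt(531537) + 177163)^(1/3) - 8*2^(1/3)/(243*sqrt(531537) + 177163)^(1/3) + 8)/216)*sin(2^(1/3)*sqrt(3)*x*(-2^(1/3)*(243*sqrt(531537) + 177163)^(1/3) + 8/(243*sqrt(531537) + 177163)^(1/3))/216) + C3*exp(x*(-2^(2/3)*(243*sqrt(531537) + 177163)^(1/3) - 8*2^(1/3)/(243*sqrt(531537) + 177163)^(1/3) + 8)/216)*cos(2^(1/3)*sqrt(3)*x*(-2^(1/3)*(243*sqrt(531537) + 177163)^(1/3) + 8/(243*sqrt(531537) + 177163)^(1/3))/216) + C4*exp(x*(8*2^(1/3)/(243*sqrt(531537) + 177163)^(1/3) + 4 + 2^(2/3)*(243*sqrt(531537) + 177163)^(1/3))/108) + 8*x^3/27 - 128*x/729


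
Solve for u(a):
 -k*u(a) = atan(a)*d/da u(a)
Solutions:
 u(a) = C1*exp(-k*Integral(1/atan(a), a))


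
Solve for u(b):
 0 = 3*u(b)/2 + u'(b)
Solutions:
 u(b) = C1*exp(-3*b/2)


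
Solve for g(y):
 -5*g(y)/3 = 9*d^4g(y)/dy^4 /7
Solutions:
 g(y) = (C1*sin(105^(1/4)*sqrt(2)*y/6) + C2*cos(105^(1/4)*sqrt(2)*y/6))*exp(-105^(1/4)*sqrt(2)*y/6) + (C3*sin(105^(1/4)*sqrt(2)*y/6) + C4*cos(105^(1/4)*sqrt(2)*y/6))*exp(105^(1/4)*sqrt(2)*y/6)
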